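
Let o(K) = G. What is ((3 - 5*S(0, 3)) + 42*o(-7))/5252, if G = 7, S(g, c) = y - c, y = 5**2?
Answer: 187/5252 ≈ 0.035605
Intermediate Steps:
y = 25
S(g, c) = 25 - c
o(K) = 7
((3 - 5*S(0, 3)) + 42*o(-7))/5252 = ((3 - 5*(25 - 1*3)) + 42*7)/5252 = ((3 - 5*(25 - 3)) + 294)*(1/5252) = ((3 - 5*22) + 294)*(1/5252) = ((3 - 110) + 294)*(1/5252) = (-107 + 294)*(1/5252) = 187*(1/5252) = 187/5252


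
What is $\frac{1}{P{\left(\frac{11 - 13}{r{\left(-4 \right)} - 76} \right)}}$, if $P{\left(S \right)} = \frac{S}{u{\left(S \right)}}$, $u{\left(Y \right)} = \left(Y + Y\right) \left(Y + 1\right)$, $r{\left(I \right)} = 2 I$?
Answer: $\frac{43}{21} \approx 2.0476$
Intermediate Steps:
$u{\left(Y \right)} = 2 Y \left(1 + Y\right)$
$P{\left(S \right)} = \frac{1}{2 \left(1 + S\right)}$ ($P{\left(S \right)} = \frac{S}{2 S \left(1 + S\right)} = S \frac{1}{2 S \left(1 + S\right)} = \frac{1}{2 \left(1 + S\right)}$)
$\frac{1}{P{\left(\frac{11 - 13}{r{\left(-4 \right)} - 76} \right)}} = \frac{1}{\frac{1}{2} \frac{1}{1 + \frac{11 - 13}{2 \left(-4\right) - 76}}} = \frac{1}{\frac{1}{2} \frac{1}{1 - \frac{2}{-8 - 76}}} = \frac{1}{\frac{1}{2} \frac{1}{1 - \frac{2}{-84}}} = \frac{1}{\frac{1}{2} \frac{1}{1 - - \frac{1}{42}}} = \frac{1}{\frac{1}{2} \frac{1}{1 + \frac{1}{42}}} = \frac{1}{\frac{1}{2} \frac{1}{\frac{43}{42}}} = \frac{1}{\frac{1}{2} \cdot \frac{42}{43}} = \frac{1}{\frac{21}{43}} = \frac{43}{21}$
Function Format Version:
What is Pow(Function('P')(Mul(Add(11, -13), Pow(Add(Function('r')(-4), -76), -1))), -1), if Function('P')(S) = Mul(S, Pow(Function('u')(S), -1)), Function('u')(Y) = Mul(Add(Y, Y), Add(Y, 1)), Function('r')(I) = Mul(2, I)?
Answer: Rational(43, 21) ≈ 2.0476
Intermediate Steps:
Function('u')(Y) = Mul(2, Y, Add(1, Y)) (Function('u')(Y) = Mul(Mul(2, Y), Add(1, Y)) = Mul(2, Y, Add(1, Y)))
Function('P')(S) = Mul(Rational(1, 2), Pow(Add(1, S), -1)) (Function('P')(S) = Mul(S, Pow(Mul(2, S, Add(1, S)), -1)) = Mul(S, Mul(Rational(1, 2), Pow(S, -1), Pow(Add(1, S), -1))) = Mul(Rational(1, 2), Pow(Add(1, S), -1)))
Pow(Function('P')(Mul(Add(11, -13), Pow(Add(Function('r')(-4), -76), -1))), -1) = Pow(Mul(Rational(1, 2), Pow(Add(1, Mul(Add(11, -13), Pow(Add(Mul(2, -4), -76), -1))), -1)), -1) = Pow(Mul(Rational(1, 2), Pow(Add(1, Mul(-2, Pow(Add(-8, -76), -1))), -1)), -1) = Pow(Mul(Rational(1, 2), Pow(Add(1, Mul(-2, Pow(-84, -1))), -1)), -1) = Pow(Mul(Rational(1, 2), Pow(Add(1, Mul(-2, Rational(-1, 84))), -1)), -1) = Pow(Mul(Rational(1, 2), Pow(Add(1, Rational(1, 42)), -1)), -1) = Pow(Mul(Rational(1, 2), Pow(Rational(43, 42), -1)), -1) = Pow(Mul(Rational(1, 2), Rational(42, 43)), -1) = Pow(Rational(21, 43), -1) = Rational(43, 21)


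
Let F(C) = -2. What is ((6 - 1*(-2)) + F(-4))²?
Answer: 36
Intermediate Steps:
((6 - 1*(-2)) + F(-4))² = ((6 - 1*(-2)) - 2)² = ((6 + 2) - 2)² = (8 - 2)² = 6² = 36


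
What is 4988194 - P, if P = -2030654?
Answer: 7018848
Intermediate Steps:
4988194 - P = 4988194 - 1*(-2030654) = 4988194 + 2030654 = 7018848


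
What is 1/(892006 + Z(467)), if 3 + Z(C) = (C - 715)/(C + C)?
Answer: 467/416565277 ≈ 1.1211e-6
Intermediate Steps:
Z(C) = -3 + (-715 + C)/(2*C) (Z(C) = -3 + (C - 715)/(C + C) = -3 + (-715 + C)/((2*C)) = -3 + (-715 + C)*(1/(2*C)) = -3 + (-715 + C)/(2*C))
1/(892006 + Z(467)) = 1/(892006 + (5/2)*(-143 - 1*467)/467) = 1/(892006 + (5/2)*(1/467)*(-143 - 467)) = 1/(892006 + (5/2)*(1/467)*(-610)) = 1/(892006 - 1525/467) = 1/(416565277/467) = 467/416565277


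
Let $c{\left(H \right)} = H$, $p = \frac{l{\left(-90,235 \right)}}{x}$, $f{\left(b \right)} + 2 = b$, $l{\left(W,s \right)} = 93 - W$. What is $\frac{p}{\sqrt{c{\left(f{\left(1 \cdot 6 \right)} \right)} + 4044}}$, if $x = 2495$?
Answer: $\frac{183 \sqrt{253}}{2524940} \approx 0.0011528$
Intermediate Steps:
$f{\left(b \right)} = -2 + b$
$p = \frac{183}{2495}$ ($p = \frac{93 - -90}{2495} = \left(93 + 90\right) \frac{1}{2495} = 183 \cdot \frac{1}{2495} = \frac{183}{2495} \approx 0.073347$)
$\frac{p}{\sqrt{c{\left(f{\left(1 \cdot 6 \right)} \right)} + 4044}} = \frac{183}{2495 \sqrt{\left(-2 + 1 \cdot 6\right) + 4044}} = \frac{183}{2495 \sqrt{\left(-2 + 6\right) + 4044}} = \frac{183}{2495 \sqrt{4 + 4044}} = \frac{183}{2495 \sqrt{4048}} = \frac{183}{2495 \cdot 4 \sqrt{253}} = \frac{183 \frac{\sqrt{253}}{1012}}{2495} = \frac{183 \sqrt{253}}{2524940}$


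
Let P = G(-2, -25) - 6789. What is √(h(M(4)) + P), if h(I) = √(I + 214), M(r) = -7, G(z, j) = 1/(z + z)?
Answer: √(-27157 + 12*√23)/2 ≈ 82.31*I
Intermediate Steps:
G(z, j) = 1/(2*z)
h(I) = √(214 + I)
P = -27157/4 (P = (½)/(-2) - 6789 = (½)*(-½) - 6789 = -¼ - 6789 = -27157/4 ≈ -6789.3)
√(h(M(4)) + P) = √(√(214 - 7) - 27157/4) = √(√207 - 27157/4) = √(3*√23 - 27157/4) = √(-27157/4 + 3*√23)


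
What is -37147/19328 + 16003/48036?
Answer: -368771827/232109952 ≈ -1.5888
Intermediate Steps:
-37147/19328 + 16003/48036 = -368771827/232109952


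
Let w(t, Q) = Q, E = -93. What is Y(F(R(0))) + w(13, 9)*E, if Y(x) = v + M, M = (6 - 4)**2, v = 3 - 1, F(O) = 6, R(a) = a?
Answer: -831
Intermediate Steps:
v = 2
M = 4 (M = 2**2 = 4)
Y(x) = 6 (Y(x) = 2 + 4 = 6)
Y(F(R(0))) + w(13, 9)*E = 6 + 9*(-93) = 6 - 837 = -831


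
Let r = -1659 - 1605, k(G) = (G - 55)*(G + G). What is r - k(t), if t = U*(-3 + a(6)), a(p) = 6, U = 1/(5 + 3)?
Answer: -103137/32 ≈ -3223.0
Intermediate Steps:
U = ⅛ (U = 1/8 = ⅛ ≈ 0.12500)
t = 3/8 (t = (-3 + 6)/8 = (⅛)*3 = 3/8 ≈ 0.37500)
k(G) = 2*G*(-55 + G) (k(G) = (-55 + G)*(2*G) = 2*G*(-55 + G))
r = -3264
r - k(t) = -3264 - 2*3*(-55 + 3/8)/8 = -3264 - 2*3*(-437)/(8*8) = -3264 - 1*(-1311/32) = -3264 + 1311/32 = -103137/32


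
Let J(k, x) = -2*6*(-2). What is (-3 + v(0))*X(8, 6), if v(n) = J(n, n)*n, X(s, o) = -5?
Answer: 15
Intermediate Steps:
J(k, x) = 24 (J(k, x) = -12*(-2) = 24)
v(n) = 24*n
(-3 + v(0))*X(8, 6) = (-3 + 24*0)*(-5) = (-3 + 0)*(-5) = -3*(-5) = 15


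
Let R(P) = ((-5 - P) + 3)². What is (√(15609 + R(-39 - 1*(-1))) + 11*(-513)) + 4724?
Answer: -919 + 7*√345 ≈ -788.98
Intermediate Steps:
R(P) = (-2 - P)²
(√(15609 + R(-39 - 1*(-1))) + 11*(-513)) + 4724 = (√(15609 + (2 + (-39 - 1*(-1)))²) + 11*(-513)) + 4724 = (√(15609 + (2 + (-39 + 1))²) - 5643) + 4724 = (√(15609 + (2 - 38)²) - 5643) + 4724 = (√(15609 + (-36)²) - 5643) + 4724 = (√(15609 + 1296) - 5643) + 4724 = (√16905 - 5643) + 4724 = (7*√345 - 5643) + 4724 = (-5643 + 7*√345) + 4724 = -919 + 7*√345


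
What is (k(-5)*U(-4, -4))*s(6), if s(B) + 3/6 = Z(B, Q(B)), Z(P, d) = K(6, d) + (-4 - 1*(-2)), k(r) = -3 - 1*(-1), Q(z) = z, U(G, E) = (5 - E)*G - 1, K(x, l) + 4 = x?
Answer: -37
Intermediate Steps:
K(x, l) = -4 + x
U(G, E) = -1 + G*(5 - E) (U(G, E) = G*(5 - E) - 1 = -1 + G*(5 - E))
k(r) = -2 (k(r) = -3 + 1 = -2)
Z(P, d) = 0 (Z(P, d) = (-4 + 6) + (-4 - 1*(-2)) = 2 + (-4 + 2) = 2 - 2 = 0)
s(B) = -½ (s(B) = -½ + 0 = -½)
(k(-5)*U(-4, -4))*s(6) = -2*(-1 + 5*(-4) - 1*(-4)*(-4))*(-½) = -2*(-1 - 20 - 16)*(-½) = -2*(-37)*(-½) = 74*(-½) = -37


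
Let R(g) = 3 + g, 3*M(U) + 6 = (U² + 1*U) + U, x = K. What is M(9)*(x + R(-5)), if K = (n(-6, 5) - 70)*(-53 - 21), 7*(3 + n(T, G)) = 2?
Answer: 1167212/7 ≈ 1.6674e+5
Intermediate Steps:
n(T, G) = -19/7 (n(T, G) = -3 + (⅐)*2 = -3 + 2/7 = -19/7)
K = 37666/7 (K = (-19/7 - 70)*(-53 - 21) = -509/7*(-74) = 37666/7 ≈ 5380.9)
x = 37666/7 ≈ 5380.9
M(U) = -2 + U²/3 + 2*U/3 (M(U) = -2 + ((U² + 1*U) + U)/3 = -2 + ((U² + U) + U)/3 = -2 + ((U + U²) + U)/3 = -2 + (U² + 2*U)/3 = -2 + (U²/3 + 2*U/3) = -2 + U²/3 + 2*U/3)
M(9)*(x + R(-5)) = (-2 + (⅓)*9² + (⅔)*9)*(37666/7 + (3 - 5)) = (-2 + (⅓)*81 + 6)*(37666/7 - 2) = (-2 + 27 + 6)*(37652/7) = 31*(37652/7) = 1167212/7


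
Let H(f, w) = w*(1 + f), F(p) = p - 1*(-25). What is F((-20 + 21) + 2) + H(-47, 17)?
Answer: -754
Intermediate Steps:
F(p) = 25 + p (F(p) = p + 25 = 25 + p)
F((-20 + 21) + 2) + H(-47, 17) = (25 + ((-20 + 21) + 2)) + 17*(1 - 47) = (25 + (1 + 2)) + 17*(-46) = (25 + 3) - 782 = 28 - 782 = -754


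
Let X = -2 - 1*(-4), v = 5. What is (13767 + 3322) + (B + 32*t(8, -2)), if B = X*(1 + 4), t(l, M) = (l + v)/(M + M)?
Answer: 16995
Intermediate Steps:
t(l, M) = (5 + l)/(2*M) (t(l, M) = (l + 5)/(M + M) = (5 + l)/((2*M)) = (5 + l)*(1/(2*M)) = (5 + l)/(2*M))
X = 2 (X = -2 + 4 = 2)
B = 10 (B = 2*(1 + 4) = 2*5 = 10)
(13767 + 3322) + (B + 32*t(8, -2)) = (13767 + 3322) + (10 + 32*((½)*(5 + 8)/(-2))) = 17089 + (10 + 32*((½)*(-½)*13)) = 17089 + (10 + 32*(-13/4)) = 17089 + (10 - 104) = 17089 - 94 = 16995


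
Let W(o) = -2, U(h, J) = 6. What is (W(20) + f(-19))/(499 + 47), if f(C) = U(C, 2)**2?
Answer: 17/273 ≈ 0.062271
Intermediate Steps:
f(C) = 36 (f(C) = 6**2 = 36)
(W(20) + f(-19))/(499 + 47) = (-2 + 36)/(499 + 47) = 34/546 = 34*(1/546) = 17/273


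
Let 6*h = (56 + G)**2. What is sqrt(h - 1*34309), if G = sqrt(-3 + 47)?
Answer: sqrt(-304011 + 336*sqrt(11))/3 ≈ 183.45*I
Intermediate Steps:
G = 2*sqrt(11) (G = sqrt(44) = 2*sqrt(11) ≈ 6.6332)
h = (56 + 2*sqrt(11))**2/6 ≈ 653.82
sqrt(h - 1*34309) = sqrt((530 + 112*sqrt(11)/3) - 1*34309) = sqrt((530 + 112*sqrt(11)/3) - 34309) = sqrt(-33779 + 112*sqrt(11)/3)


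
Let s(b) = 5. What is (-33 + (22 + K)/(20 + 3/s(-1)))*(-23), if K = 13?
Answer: 74152/103 ≈ 719.92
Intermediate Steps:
(-33 + (22 + K)/(20 + 3/s(-1)))*(-23) = (-33 + (22 + 13)/(20 + 3/5))*(-23) = (-33 + 35/(20 + 3*(1/5)))*(-23) = (-33 + 35/(20 + 3/5))*(-23) = (-33 + 35/(103/5))*(-23) = (-33 + 35*(5/103))*(-23) = (-33 + 175/103)*(-23) = -3224/103*(-23) = 74152/103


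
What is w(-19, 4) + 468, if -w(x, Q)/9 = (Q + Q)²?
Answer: -108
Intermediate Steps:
w(x, Q) = -36*Q² (w(x, Q) = -9*(Q + Q)² = -9*4*Q² = -36*Q²)
w(-19, 4) + 468 = -36*4² + 468 = -36*16 + 468 = -576 + 468 = -108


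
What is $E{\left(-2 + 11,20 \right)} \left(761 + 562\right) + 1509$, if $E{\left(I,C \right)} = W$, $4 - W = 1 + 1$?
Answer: $4155$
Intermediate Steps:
$W = 2$ ($W = 4 - \left(1 + 1\right) = 4 - 2 = 2$)
$E{\left(I,C \right)} = 2$
$E{\left(-2 + 11,20 \right)} \left(761 + 562\right) + 1509 = 2 \left(761 + 562\right) + 1509 = 2 \cdot 1323 + 1509 = 2646 + 1509 = 4155$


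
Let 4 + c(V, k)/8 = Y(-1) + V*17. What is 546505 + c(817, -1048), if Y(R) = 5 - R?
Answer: 657633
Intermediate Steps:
c(V, k) = 16 + 136*V (c(V, k) = -32 + 8*((5 - 1*(-1)) + V*17) = -32 + 8*((5 + 1) + 17*V) = -32 + 8*(6 + 17*V) = -32 + (48 + 136*V) = 16 + 136*V)
546505 + c(817, -1048) = 546505 + (16 + 136*817) = 546505 + (16 + 111112) = 546505 + 111128 = 657633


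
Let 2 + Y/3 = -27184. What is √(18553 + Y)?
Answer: I*√63005 ≈ 251.01*I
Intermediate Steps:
Y = -81558 (Y = -6 + 3*(-27184) = -6 - 81552 = -81558)
√(18553 + Y) = √(18553 - 81558) = √(-63005) = I*√63005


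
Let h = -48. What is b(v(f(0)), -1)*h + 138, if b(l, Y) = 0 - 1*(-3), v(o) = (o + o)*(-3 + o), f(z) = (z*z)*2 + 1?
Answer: -6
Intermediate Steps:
f(z) = 1 + 2*z**2 (f(z) = z**2*2 + 1 = 2*z**2 + 1 = 1 + 2*z**2)
v(o) = 2*o*(-3 + o) (v(o) = (2*o)*(-3 + o) = 2*o*(-3 + o))
b(l, Y) = 3 (b(l, Y) = 0 + 3 = 3)
b(v(f(0)), -1)*h + 138 = 3*(-48) + 138 = -144 + 138 = -6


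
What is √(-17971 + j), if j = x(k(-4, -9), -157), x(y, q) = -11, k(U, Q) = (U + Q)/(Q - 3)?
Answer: 9*I*√222 ≈ 134.1*I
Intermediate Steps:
k(U, Q) = (Q + U)/(-3 + Q)
j = -11
√(-17971 + j) = √(-17971 - 11) = √(-17982) = 9*I*√222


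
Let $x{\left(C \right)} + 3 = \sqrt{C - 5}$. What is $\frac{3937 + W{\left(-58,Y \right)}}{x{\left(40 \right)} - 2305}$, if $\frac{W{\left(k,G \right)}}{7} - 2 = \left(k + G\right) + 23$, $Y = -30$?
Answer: $- \frac{8068768}{5326829} - \frac{3496 \sqrt{35}}{5326829} \approx -1.5186$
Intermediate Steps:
$x{\left(C \right)} = -3 + \sqrt{-5 + C}$ ($x{\left(C \right)} = -3 + \sqrt{C - 5} = -3 + \sqrt{-5 + C}$)
$W{\left(k,G \right)} = 175 + 7 G + 7 k$ ($W{\left(k,G \right)} = 14 + 7 \left(\left(k + G\right) + 23\right) = 14 + 7 \left(\left(G + k\right) + 23\right) = 14 + 7 \left(23 + G + k\right) = 14 + \left(161 + 7 G + 7 k\right) = 175 + 7 G + 7 k$)
$\frac{3937 + W{\left(-58,Y \right)}}{x{\left(40 \right)} - 2305} = \frac{3937 + \left(175 + 7 \left(-30\right) + 7 \left(-58\right)\right)}{\left(-3 + \sqrt{-5 + 40}\right) - 2305} = \frac{3937 - 441}{\left(-3 + \sqrt{35}\right) - 2305} = \frac{3937 - 441}{-2308 + \sqrt{35}} = \frac{3496}{-2308 + \sqrt{35}}$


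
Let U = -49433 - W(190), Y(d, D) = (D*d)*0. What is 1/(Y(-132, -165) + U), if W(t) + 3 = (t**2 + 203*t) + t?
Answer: -1/124290 ≈ -8.0457e-6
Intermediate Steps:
W(t) = -3 + t**2 + 204*t (W(t) = -3 + ((t**2 + 203*t) + t) = -3 + (t**2 + 204*t) = -3 + t**2 + 204*t)
Y(d, D) = 0
U = -124290 (U = -49433 - (-3 + 190**2 + 204*190) = -49433 - (-3 + 36100 + 38760) = -49433 - 1*74857 = -49433 - 74857 = -124290)
1/(Y(-132, -165) + U) = 1/(0 - 124290) = 1/(-124290) = -1/124290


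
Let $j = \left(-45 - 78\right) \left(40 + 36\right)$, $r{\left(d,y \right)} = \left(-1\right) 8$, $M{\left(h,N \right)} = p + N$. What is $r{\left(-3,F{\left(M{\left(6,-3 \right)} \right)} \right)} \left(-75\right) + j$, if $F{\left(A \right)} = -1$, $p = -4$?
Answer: $-8748$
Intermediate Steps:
$M{\left(h,N \right)} = -4 + N$
$r{\left(d,y \right)} = -8$
$j = -9348$ ($j = \left(-123\right) 76 = -9348$)
$r{\left(-3,F{\left(M{\left(6,-3 \right)} \right)} \right)} \left(-75\right) + j = \left(-8\right) \left(-75\right) - 9348 = 600 - 9348 = -8748$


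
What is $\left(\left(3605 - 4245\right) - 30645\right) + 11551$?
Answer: $-19734$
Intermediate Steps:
$\left(\left(3605 - 4245\right) - 30645\right) + 11551 = \left(-640 - 30645\right) + 11551 = -31285 + 11551 = -19734$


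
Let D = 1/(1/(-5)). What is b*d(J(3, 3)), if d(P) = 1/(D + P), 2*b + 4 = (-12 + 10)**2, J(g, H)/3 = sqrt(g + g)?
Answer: 0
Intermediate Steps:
J(g, H) = 3*sqrt(2)*sqrt(g) (J(g, H) = 3*sqrt(g + g) = 3*sqrt(2*g) = 3*(sqrt(2)*sqrt(g)) = 3*sqrt(2)*sqrt(g))
D = -5 (D = 1/(-1/5) = -5)
b = 0 (b = -2 + (-12 + 10)**2/2 = -2 + (1/2)*(-2)**2 = -2 + (1/2)*4 = -2 + 2 = 0)
d(P) = 1/(-5 + P)
b*d(J(3, 3)) = 0/(-5 + 3*sqrt(2)*sqrt(3)) = 0/(-5 + 3*sqrt(6)) = 0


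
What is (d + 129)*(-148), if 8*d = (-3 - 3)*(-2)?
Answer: -19314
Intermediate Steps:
d = 3/2 (d = ((-3 - 3)*(-2))/8 = (-6*(-2))/8 = (⅛)*12 = 3/2 ≈ 1.5000)
(d + 129)*(-148) = (3/2 + 129)*(-148) = (261/2)*(-148) = -19314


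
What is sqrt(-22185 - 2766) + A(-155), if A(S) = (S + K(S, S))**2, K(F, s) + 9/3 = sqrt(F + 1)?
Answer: (158 - I*sqrt(154))**2 + I*sqrt(24951) ≈ 24810.0 - 3763.5*I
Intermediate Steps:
K(F, s) = -3 + sqrt(1 + F) (K(F, s) = -3 + sqrt(F + 1) = -3 + sqrt(1 + F))
A(S) = (-3 + S + sqrt(1 + S))**2 (A(S) = (S + (-3 + sqrt(1 + S)))**2 = (-3 + S + sqrt(1 + S))**2)
sqrt(-22185 - 2766) + A(-155) = sqrt(-22185 - 2766) + (-3 - 155 + sqrt(1 - 155))**2 = sqrt(-24951) + (-3 - 155 + sqrt(-154))**2 = I*sqrt(24951) + (-3 - 155 + I*sqrt(154))**2 = I*sqrt(24951) + (-158 + I*sqrt(154))**2 = (-158 + I*sqrt(154))**2 + I*sqrt(24951)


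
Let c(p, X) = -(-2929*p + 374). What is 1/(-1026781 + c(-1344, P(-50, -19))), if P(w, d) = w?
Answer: -1/4963731 ≈ -2.0146e-7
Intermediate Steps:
c(p, X) = -374 + 2929*p (c(p, X) = -(374 - 2929*p) = -374 + 2929*p)
1/(-1026781 + c(-1344, P(-50, -19))) = 1/(-1026781 + (-374 + 2929*(-1344))) = 1/(-1026781 + (-374 - 3936576)) = 1/(-1026781 - 3936950) = 1/(-4963731) = -1/4963731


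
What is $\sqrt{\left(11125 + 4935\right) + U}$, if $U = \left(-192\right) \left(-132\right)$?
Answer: $2 \sqrt{10351} \approx 203.48$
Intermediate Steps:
$U = 25344$
$\sqrt{\left(11125 + 4935\right) + U} = \sqrt{\left(11125 + 4935\right) + 25344} = \sqrt{16060 + 25344} = \sqrt{41404} = 2 \sqrt{10351}$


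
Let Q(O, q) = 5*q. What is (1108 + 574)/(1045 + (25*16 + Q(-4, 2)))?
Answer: 1682/1455 ≈ 1.1560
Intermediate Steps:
(1108 + 574)/(1045 + (25*16 + Q(-4, 2))) = (1108 + 574)/(1045 + (25*16 + 5*2)) = 1682/(1045 + (400 + 10)) = 1682/(1045 + 410) = 1682/1455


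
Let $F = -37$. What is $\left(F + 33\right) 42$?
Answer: $-168$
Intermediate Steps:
$\left(F + 33\right) 42 = \left(-37 + 33\right) 42 = \left(-4\right) 42 = -168$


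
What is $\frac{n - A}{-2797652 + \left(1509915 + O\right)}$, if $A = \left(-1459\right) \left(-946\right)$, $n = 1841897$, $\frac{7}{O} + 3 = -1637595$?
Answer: $- \frac{24388747014}{68025662443} \approx -0.35852$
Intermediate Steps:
$O = - \frac{7}{1637598}$ ($O = \frac{7}{-3 - 1637595} = \frac{7}{-1637598} = 7 \left(- \frac{1}{1637598}\right) = - \frac{7}{1637598} \approx -4.2746 \cdot 10^{-6}$)
$A = 1380214$
$\frac{n - A}{-2797652 + \left(1509915 + O\right)} = \frac{1841897 - 1380214}{-2797652 + \left(1509915 - \frac{7}{1637598}\right)} = \frac{1841897 - 1380214}{-2797652 + \frac{2472633784163}{1637598}} = \frac{461683}{- \frac{2108795535733}{1637598}} = 461683 \left(- \frac{1637598}{2108795535733}\right) = - \frac{24388747014}{68025662443}$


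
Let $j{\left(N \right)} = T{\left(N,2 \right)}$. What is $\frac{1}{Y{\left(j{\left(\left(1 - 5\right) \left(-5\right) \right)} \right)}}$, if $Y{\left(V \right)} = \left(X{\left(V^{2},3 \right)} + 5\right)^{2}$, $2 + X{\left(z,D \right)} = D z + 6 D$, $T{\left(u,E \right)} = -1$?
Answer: $\frac{1}{576} \approx 0.0017361$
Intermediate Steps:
$j{\left(N \right)} = -1$
$X{\left(z,D \right)} = -2 + 6 D + D z$ ($X{\left(z,D \right)} = -2 + \left(D z + 6 D\right) = -2 + \left(6 D + D z\right) = -2 + 6 D + D z$)
$Y{\left(V \right)} = \left(21 + 3 V^{2}\right)^{2}$ ($Y{\left(V \right)} = \left(\left(-2 + 6 \cdot 3 + 3 V^{2}\right) + 5\right)^{2} = \left(\left(-2 + 18 + 3 V^{2}\right) + 5\right)^{2} = \left(\left(16 + 3 V^{2}\right) + 5\right)^{2} = \left(21 + 3 V^{2}\right)^{2}$)
$\frac{1}{Y{\left(j{\left(\left(1 - 5\right) \left(-5\right) \right)} \right)}} = \frac{1}{9 \left(7 + \left(-1\right)^{2}\right)^{2}} = \frac{1}{9 \left(7 + 1\right)^{2}} = \frac{1}{9 \cdot 8^{2}} = \frac{1}{9 \cdot 64} = \frac{1}{576}$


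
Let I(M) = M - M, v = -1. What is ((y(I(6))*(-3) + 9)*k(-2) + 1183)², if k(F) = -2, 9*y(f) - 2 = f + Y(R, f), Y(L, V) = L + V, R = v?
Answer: 12229009/9 ≈ 1.3588e+6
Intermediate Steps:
R = -1
I(M) = 0
y(f) = ⅑ + 2*f/9 (y(f) = 2/9 + (f + (-1 + f))/9 = 2/9 + (-1 + 2*f)/9 = 2/9 + (-⅑ + 2*f/9) = ⅑ + 2*f/9)
((y(I(6))*(-3) + 9)*k(-2) + 1183)² = (((⅑ + (2/9)*0)*(-3) + 9)*(-2) + 1183)² = (((⅑ + 0)*(-3) + 9)*(-2) + 1183)² = (((⅑)*(-3) + 9)*(-2) + 1183)² = ((-⅓ + 9)*(-2) + 1183)² = ((26/3)*(-2) + 1183)² = (-52/3 + 1183)² = (3497/3)² = 12229009/9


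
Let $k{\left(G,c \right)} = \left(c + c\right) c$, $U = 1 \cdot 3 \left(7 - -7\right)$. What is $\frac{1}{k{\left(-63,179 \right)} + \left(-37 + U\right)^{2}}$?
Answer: $\frac{1}{64107} \approx 1.5599 \cdot 10^{-5}$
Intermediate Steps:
$U = 42$ ($U = 3 \left(7 + 7\right) = 3 \cdot 14 = 42$)
$k{\left(G,c \right)} = 2 c^{2}$ ($k{\left(G,c \right)} = 2 c c = 2 c^{2}$)
$\frac{1}{k{\left(-63,179 \right)} + \left(-37 + U\right)^{2}} = \frac{1}{2 \cdot 179^{2} + \left(-37 + 42\right)^{2}} = \frac{1}{2 \cdot 32041 + 5^{2}} = \frac{1}{64082 + 25} = \frac{1}{64107}$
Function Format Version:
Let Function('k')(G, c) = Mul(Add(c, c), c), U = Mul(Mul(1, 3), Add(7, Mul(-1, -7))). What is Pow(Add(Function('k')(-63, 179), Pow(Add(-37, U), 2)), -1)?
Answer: Rational(1, 64107) ≈ 1.5599e-5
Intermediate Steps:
U = 42 (U = Mul(3, Add(7, 7)) = Mul(3, 14) = 42)
Function('k')(G, c) = Mul(2, Pow(c, 2)) (Function('k')(G, c) = Mul(Mul(2, c), c) = Mul(2, Pow(c, 2)))
Pow(Add(Function('k')(-63, 179), Pow(Add(-37, U), 2)), -1) = Pow(Add(Mul(2, Pow(179, 2)), Pow(Add(-37, 42), 2)), -1) = Pow(Add(Mul(2, 32041), Pow(5, 2)), -1) = Pow(Add(64082, 25), -1) = Pow(64107, -1) = Rational(1, 64107)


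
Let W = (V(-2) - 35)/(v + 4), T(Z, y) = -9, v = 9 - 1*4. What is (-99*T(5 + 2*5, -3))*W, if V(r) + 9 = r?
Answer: -4554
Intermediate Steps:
V(r) = -9 + r
v = 5 (v = 9 - 4 = 5)
W = -46/9 (W = ((-9 - 2) - 35)/(5 + 4) = (-11 - 35)/9 = -46*1/9 = -46/9 ≈ -5.1111)
(-99*T(5 + 2*5, -3))*W = -99*(-9)*(-46/9) = 891*(-46/9) = -4554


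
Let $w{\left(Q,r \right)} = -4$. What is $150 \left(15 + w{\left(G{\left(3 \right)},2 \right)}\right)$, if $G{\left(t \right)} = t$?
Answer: $1650$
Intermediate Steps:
$150 \left(15 + w{\left(G{\left(3 \right)},2 \right)}\right) = 150 \left(15 - 4\right) = 150 \cdot 11 = 1650$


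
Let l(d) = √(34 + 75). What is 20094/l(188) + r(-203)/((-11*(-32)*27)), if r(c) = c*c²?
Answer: -8365427/9504 + 20094*√109/109 ≈ 1044.5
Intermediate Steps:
r(c) = c³
l(d) = √109
20094/l(188) + r(-203)/((-11*(-32)*27)) = 20094/(√109) + (-203)³/((-11*(-32)*27)) = 20094*(√109/109) - 8365427/(352*27) = 20094*√109/109 - 8365427/9504 = -8365427/9504 + 20094*√109/109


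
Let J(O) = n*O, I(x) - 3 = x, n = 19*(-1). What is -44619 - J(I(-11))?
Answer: -44771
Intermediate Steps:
n = -19
I(x) = 3 + x
J(O) = -19*O
-44619 - J(I(-11)) = -44619 - (-19)*(3 - 11) = -44619 - (-19)*(-8) = -44619 - 1*152 = -44619 - 152 = -44771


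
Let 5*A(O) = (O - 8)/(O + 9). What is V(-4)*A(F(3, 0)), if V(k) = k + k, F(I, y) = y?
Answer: 64/45 ≈ 1.4222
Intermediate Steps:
V(k) = 2*k
A(O) = (-8 + O)/(5*(9 + O)) (A(O) = ((O - 8)/(O + 9))/5 = ((-8 + O)/(9 + O))/5 = (-8 + O)/(5*(9 + O)))
V(-4)*A(F(3, 0)) = (2*(-4))*((-8 + 0)/(5*(9 + 0))) = -8*(-8)/(5*9) = -8*(-8/45) = 64/45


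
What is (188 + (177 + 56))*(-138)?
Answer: -58098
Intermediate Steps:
(188 + (177 + 56))*(-138) = (188 + 233)*(-138) = 421*(-138) = -58098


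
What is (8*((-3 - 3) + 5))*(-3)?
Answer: 24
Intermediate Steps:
(8*((-3 - 3) + 5))*(-3) = (8*(-6 + 5))*(-3) = (8*(-1))*(-3) = -8*(-3) = 24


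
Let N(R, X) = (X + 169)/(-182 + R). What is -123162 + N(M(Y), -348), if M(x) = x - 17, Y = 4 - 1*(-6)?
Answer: -23277439/189 ≈ -1.2316e+5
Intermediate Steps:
Y = 10 (Y = 4 + 6 = 10)
M(x) = -17 + x
N(R, X) = (169 + X)/(-182 + R)
-123162 + N(M(Y), -348) = -123162 + (169 - 348)/(-182 + (-17 + 10)) = -123162 - 179/(-182 - 7) = -123162 - 179/(-189) = -123162 - 1/189*(-179) = -123162 + 179/189 = -23277439/189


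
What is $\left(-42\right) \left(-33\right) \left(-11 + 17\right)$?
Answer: $8316$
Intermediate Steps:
$\left(-42\right) \left(-33\right) \left(-11 + 17\right) = 1386 \cdot 6 = 8316$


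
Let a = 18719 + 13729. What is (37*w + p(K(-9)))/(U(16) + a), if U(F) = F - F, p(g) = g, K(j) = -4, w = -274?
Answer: -5071/16224 ≈ -0.31256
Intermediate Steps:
U(F) = 0
a = 32448
(37*w + p(K(-9)))/(U(16) + a) = (37*(-274) - 4)/(0 + 32448) = (-10138 - 4)/32448 = -10142*1/32448 = -5071/16224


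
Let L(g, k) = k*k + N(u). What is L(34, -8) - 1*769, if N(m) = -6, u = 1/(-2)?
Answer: -711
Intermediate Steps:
u = -1/2 ≈ -0.50000
L(g, k) = -6 + k**2 (L(g, k) = k*k - 6 = k**2 - 6 = -6 + k**2)
L(34, -8) - 1*769 = (-6 + (-8)**2) - 1*769 = (-6 + 64) - 769 = 58 - 769 = -711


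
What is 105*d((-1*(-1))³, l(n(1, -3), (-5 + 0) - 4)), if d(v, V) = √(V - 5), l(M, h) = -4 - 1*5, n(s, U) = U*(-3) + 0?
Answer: 105*I*√14 ≈ 392.87*I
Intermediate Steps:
n(s, U) = -3*U (n(s, U) = -3*U + 0 = -3*U)
l(M, h) = -9 (l(M, h) = -4 - 5 = -9)
d(v, V) = √(-5 + V)
105*d((-1*(-1))³, l(n(1, -3), (-5 + 0) - 4)) = 105*√(-5 - 9) = 105*√(-14) = 105*(I*√14) = 105*I*√14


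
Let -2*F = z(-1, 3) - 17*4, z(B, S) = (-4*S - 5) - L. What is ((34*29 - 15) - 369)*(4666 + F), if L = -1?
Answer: 2834216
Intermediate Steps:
z(B, S) = -4 - 4*S (z(B, S) = (-4*S - 5) - 1*(-1) = (-5 - 4*S) + 1 = -4 - 4*S)
F = 42 (F = -((-4 - 4*3) - 17*4)/2 = -((-4 - 12) - 68)/2 = -(-16 - 68)/2 = -½*(-84) = 42)
((34*29 - 15) - 369)*(4666 + F) = ((34*29 - 15) - 369)*(4666 + 42) = ((986 - 15) - 369)*4708 = (971 - 369)*4708 = 602*4708 = 2834216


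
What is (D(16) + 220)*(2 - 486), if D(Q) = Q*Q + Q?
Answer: -238128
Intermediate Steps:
D(Q) = Q + Q² (D(Q) = Q² + Q = Q + Q²)
(D(16) + 220)*(2 - 486) = (16*(1 + 16) + 220)*(2 - 486) = (16*17 + 220)*(-484) = (272 + 220)*(-484) = 492*(-484) = -238128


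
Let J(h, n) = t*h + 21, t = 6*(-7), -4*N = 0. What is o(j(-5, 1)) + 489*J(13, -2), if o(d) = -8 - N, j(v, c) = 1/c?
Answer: -256733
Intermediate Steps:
N = 0 (N = -¼*0 = 0)
t = -42
J(h, n) = 21 - 42*h (J(h, n) = -42*h + 21 = 21 - 42*h)
o(d) = -8 (o(d) = -8 - 1*0 = -8 + 0 = -8)
o(j(-5, 1)) + 489*J(13, -2) = -8 + 489*(21 - 42*13) = -8 + 489*(21 - 546) = -8 + 489*(-525) = -8 - 256725 = -256733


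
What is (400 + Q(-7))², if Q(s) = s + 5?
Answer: 158404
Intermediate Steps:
Q(s) = 5 + s
(400 + Q(-7))² = (400 + (5 - 7))² = (400 - 2)² = 398² = 158404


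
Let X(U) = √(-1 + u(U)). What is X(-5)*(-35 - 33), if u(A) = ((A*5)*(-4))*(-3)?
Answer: -68*I*√301 ≈ -1179.8*I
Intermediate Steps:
u(A) = 60*A (u(A) = ((5*A)*(-4))*(-3) = -20*A*(-3) = 60*A)
X(U) = √(-1 + 60*U)
X(-5)*(-35 - 33) = √(-1 + 60*(-5))*(-35 - 33) = √(-1 - 300)*(-68) = √(-301)*(-68) = (I*√301)*(-68) = -68*I*√301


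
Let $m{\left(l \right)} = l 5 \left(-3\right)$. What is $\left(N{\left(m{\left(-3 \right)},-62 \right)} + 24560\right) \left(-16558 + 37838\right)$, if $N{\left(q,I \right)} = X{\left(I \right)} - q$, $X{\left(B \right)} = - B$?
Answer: $522998560$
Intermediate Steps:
$m{\left(l \right)} = - 15 l$ ($m{\left(l \right)} = 5 l \left(-3\right) = - 15 l$)
$N{\left(q,I \right)} = - I - q$
$\left(N{\left(m{\left(-3 \right)},-62 \right)} + 24560\right) \left(-16558 + 37838\right) = \left(\left(\left(-1\right) \left(-62\right) - \left(-15\right) \left(-3\right)\right) + 24560\right) \left(-16558 + 37838\right) = \left(\left(62 - 45\right) + 24560\right) 21280 = \left(17 + 24560\right) 21280 = 24577 \cdot 21280 = 522998560$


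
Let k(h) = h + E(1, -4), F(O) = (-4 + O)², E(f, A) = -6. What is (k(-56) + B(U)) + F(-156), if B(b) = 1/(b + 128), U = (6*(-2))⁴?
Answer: 532824833/20864 ≈ 25538.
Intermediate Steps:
U = 20736 (U = (-12)⁴ = 20736)
B(b) = 1/(128 + b)
k(h) = -6 + h (k(h) = h - 6 = -6 + h)
(k(-56) + B(U)) + F(-156) = ((-6 - 56) + 1/(128 + 20736)) + (-4 - 156)² = (-62 + 1/20864) + (-160)² = (-62 + 1/20864) + 25600 = -1293567/20864 + 25600 = 532824833/20864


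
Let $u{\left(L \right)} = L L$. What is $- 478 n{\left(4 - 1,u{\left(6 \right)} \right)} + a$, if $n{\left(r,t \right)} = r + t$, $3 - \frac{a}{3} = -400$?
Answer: $-17433$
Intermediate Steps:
$a = 1209$ ($a = 9 - -1200 = 9 + 1200 = 1209$)
$u{\left(L \right)} = L^{2}$
$- 478 n{\left(4 - 1,u{\left(6 \right)} \right)} + a = - 478 \left(\left(4 - 1\right) + 6^{2}\right) + 1209 = - 478 \left(\left(4 - 1\right) + 36\right) + 1209 = - 478 \left(3 + 36\right) + 1209 = \left(-478\right) 39 + 1209 = -18642 + 1209 = -17433$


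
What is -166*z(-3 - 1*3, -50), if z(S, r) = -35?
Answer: 5810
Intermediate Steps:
-166*z(-3 - 1*3, -50) = -166*(-35) = 5810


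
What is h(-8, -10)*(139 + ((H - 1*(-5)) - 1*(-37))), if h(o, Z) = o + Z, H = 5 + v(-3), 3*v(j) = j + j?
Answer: -3312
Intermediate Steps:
v(j) = 2*j/3 (v(j) = (j + j)/3 = (2*j)/3 = 2*j/3)
H = 3 (H = 5 + (2/3)*(-3) = 5 - 2 = 3)
h(o, Z) = Z + o
h(-8, -10)*(139 + ((H - 1*(-5)) - 1*(-37))) = (-10 - 8)*(139 + ((3 - 1*(-5)) - 1*(-37))) = -18*(139 + ((3 + 5) + 37)) = -18*(139 + (8 + 37)) = -18*(139 + 45) = -18*184 = -3312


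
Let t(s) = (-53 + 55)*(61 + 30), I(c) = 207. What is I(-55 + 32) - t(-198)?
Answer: 25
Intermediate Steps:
t(s) = 182 (t(s) = 2*91 = 182)
I(-55 + 32) - t(-198) = 207 - 1*182 = 207 - 182 = 25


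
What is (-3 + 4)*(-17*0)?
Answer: 0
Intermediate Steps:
(-3 + 4)*(-17*0) = 1*0 = 0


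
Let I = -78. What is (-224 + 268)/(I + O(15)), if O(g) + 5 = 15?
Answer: -11/17 ≈ -0.64706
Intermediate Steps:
O(g) = 10 (O(g) = -5 + 15 = 10)
(-224 + 268)/(I + O(15)) = (-224 + 268)/(-78 + 10) = 44/(-68) = 44*(-1/68) = -11/17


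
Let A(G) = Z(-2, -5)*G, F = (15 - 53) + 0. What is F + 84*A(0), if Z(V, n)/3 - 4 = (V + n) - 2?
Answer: -38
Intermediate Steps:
Z(V, n) = 6 + 3*V + 3*n (Z(V, n) = 12 + 3*((V + n) - 2) = 12 + 3*(-2 + V + n) = 12 + (-6 + 3*V + 3*n) = 6 + 3*V + 3*n)
F = -38 (F = -38 + 0 = -38)
A(G) = -15*G (A(G) = (6 + 3*(-2) + 3*(-5))*G = (6 - 6 - 15)*G = -15*G)
F + 84*A(0) = -38 + 84*(-15*0) = -38 + 84*0 = -38 + 0 = -38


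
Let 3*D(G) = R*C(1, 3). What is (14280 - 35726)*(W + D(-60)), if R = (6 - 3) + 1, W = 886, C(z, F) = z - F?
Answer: -56831900/3 ≈ -1.8944e+7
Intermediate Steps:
R = 4 (R = 3 + 1 = 4)
D(G) = -8/3 (D(G) = (4*(1 - 1*3))/3 = (4*(1 - 3))/3 = (4*(-2))/3 = (⅓)*(-8) = -8/3)
(14280 - 35726)*(W + D(-60)) = (14280 - 35726)*(886 - 8/3) = -21446*2650/3 = -56831900/3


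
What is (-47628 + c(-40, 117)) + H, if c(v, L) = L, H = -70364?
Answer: -117875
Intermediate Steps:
(-47628 + c(-40, 117)) + H = (-47628 + 117) - 70364 = -47511 - 70364 = -117875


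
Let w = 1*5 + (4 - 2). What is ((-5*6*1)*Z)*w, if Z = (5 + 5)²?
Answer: -21000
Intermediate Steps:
w = 7 (w = 5 + 2 = 7)
Z = 100 (Z = 10² = 100)
((-5*6*1)*Z)*w = ((-5*6*1)*100)*7 = (-30*1*100)*7 = -30*100*7 = -3000*7 = -21000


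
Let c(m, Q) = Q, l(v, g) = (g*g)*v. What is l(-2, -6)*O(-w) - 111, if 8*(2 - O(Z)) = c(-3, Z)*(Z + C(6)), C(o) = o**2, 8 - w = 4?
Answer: -1407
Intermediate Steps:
w = 4 (w = 8 - 1*4 = 8 - 4 = 4)
l(v, g) = v*g**2 (l(v, g) = g**2*v = v*g**2)
O(Z) = 2 - Z*(36 + Z)/8 (O(Z) = 2 - Z*(Z + 6**2)/8 = 2 - Z*(Z + 36)/8 = 2 - Z*(36 + Z)/8)
l(-2, -6)*O(-w) - 111 = (-2*(-6)**2)*(2 - (-9)*4/2 - (-1*4)**2/8) - 111 = (-2*36)*(2 - 9/2*(-4) - 1/8*(-4)**2) - 111 = -72*(2 + 18 - 1/8*16) - 111 = -72*(2 + 18 - 2) - 111 = -72*18 - 111 = -1296 - 111 = -1407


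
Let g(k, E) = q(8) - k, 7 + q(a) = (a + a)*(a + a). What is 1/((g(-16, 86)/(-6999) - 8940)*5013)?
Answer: -2333/104556684075 ≈ -2.2313e-8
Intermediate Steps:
q(a) = -7 + 4*a² (q(a) = -7 + (a + a)*(a + a) = -7 + (2*a)*(2*a) = -7 + 4*a²)
g(k, E) = 249 - k (g(k, E) = (-7 + 4*8²) - k = (-7 + 4*64) - k = (-7 + 256) - k = 249 - k)
1/((g(-16, 86)/(-6999) - 8940)*5013) = 1/((249 - 1*(-16))/(-6999) - 8940*5013) = (1/5013)/((249 + 16)*(-1/6999) - 8940) = (1/5013)/(265*(-1/6999) - 8940) = (1/5013)/(-265/6999 - 8940) = (1/5013)/(-62571325/6999) = -6999/62571325*1/5013 = -2333/104556684075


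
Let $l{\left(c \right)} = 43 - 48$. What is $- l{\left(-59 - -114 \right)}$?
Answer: $5$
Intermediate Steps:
$l{\left(c \right)} = -5$ ($l{\left(c \right)} = 43 - 48 = -5$)
$- l{\left(-59 - -114 \right)} = \left(-1\right) \left(-5\right) = 5$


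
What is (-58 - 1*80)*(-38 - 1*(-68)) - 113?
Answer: -4253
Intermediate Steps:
(-58 - 1*80)*(-38 - 1*(-68)) - 113 = (-58 - 80)*(-38 + 68) - 113 = -138*30 - 113 = -4140 - 113 = -4253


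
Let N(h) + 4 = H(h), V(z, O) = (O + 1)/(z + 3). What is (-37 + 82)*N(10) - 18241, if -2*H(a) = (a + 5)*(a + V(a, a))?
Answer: -574121/26 ≈ -22082.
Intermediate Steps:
V(z, O) = (1 + O)/(3 + z)
H(a) = -(5 + a)*(a + (1 + a)/(3 + a))/2 (H(a) = -(a + 5)*(a + (1 + a)/(3 + a))/2 = -(5 + a)*(a + (1 + a)/(3 + a))/2)
N(h) = -4 + (-5 - h**3 - 21*h - 9*h**2)/(2*(3 + h))
(-37 + 82)*N(10) - 18241 = (-37 + 82)*((-29 - 1*10**3 - 29*10 - 9*10**2)/(2*(3 + 10))) - 18241 = 45*((1/2)*(-29 - 1*1000 - 290 - 9*100)/13) - 18241 = 45*((1/2)*(1/13)*(-29 - 1000 - 290 - 900)) - 18241 = 45*((1/2)*(1/13)*(-2219)) - 18241 = 45*(-2219/26) - 18241 = -99855/26 - 18241 = -574121/26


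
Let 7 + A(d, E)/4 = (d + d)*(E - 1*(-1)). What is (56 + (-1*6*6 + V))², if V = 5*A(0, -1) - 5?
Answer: 15625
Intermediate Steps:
A(d, E) = -28 + 8*d*(1 + E) (A(d, E) = -28 + 4*((d + d)*(E - 1*(-1))) = -28 + 4*((2*d)*(E + 1)) = -28 + 4*((2*d)*(1 + E)) = -28 + 4*(2*d*(1 + E)) = -28 + 8*d*(1 + E))
V = -145 (V = 5*(-28 + 8*0 + 8*(-1)*0) - 5 = 5*(-28 + 0 + 0) - 5 = 5*(-28) - 5 = -140 - 5 = -145)
(56 + (-1*6*6 + V))² = (56 + (-1*6*6 - 145))² = (56 + (-6*6 - 145))² = (56 + (-36 - 145))² = (56 - 181)² = (-125)² = 15625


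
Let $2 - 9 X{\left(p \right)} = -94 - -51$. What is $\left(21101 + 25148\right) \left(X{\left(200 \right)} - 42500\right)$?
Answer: $-1965351255$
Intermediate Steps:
$X{\left(p \right)} = 5$ ($X{\left(p \right)} = \frac{2}{9} - \frac{-94 - -51}{9} = \frac{2}{9} - \frac{-94 + 51}{9} = \frac{2}{9} - - \frac{43}{9} = \frac{2}{9} + \frac{43}{9} = 5$)
$\left(21101 + 25148\right) \left(X{\left(200 \right)} - 42500\right) = \left(21101 + 25148\right) \left(5 - 42500\right) = 46249 \left(-42495\right) = -1965351255$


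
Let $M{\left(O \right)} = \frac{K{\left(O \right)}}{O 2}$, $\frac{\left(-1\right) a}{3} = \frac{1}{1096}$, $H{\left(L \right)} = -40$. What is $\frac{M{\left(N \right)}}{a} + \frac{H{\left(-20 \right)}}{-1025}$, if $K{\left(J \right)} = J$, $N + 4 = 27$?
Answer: $- \frac{112316}{615} \approx -182.63$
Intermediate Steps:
$N = 23$ ($N = -4 + 27 = 23$)
$a = - \frac{3}{1096} \approx -0.0027372$
$M{\left(O \right)} = \frac{1}{2}$ ($M{\left(O \right)} = \frac{O}{O 2} = \frac{O}{2 O} = O \frac{1}{2 O} = \frac{1}{2}$)
$\frac{M{\left(N \right)}}{a} + \frac{H{\left(-20 \right)}}{-1025} = \frac{1}{2 \left(- \frac{3}{1096}\right)} - \frac{40}{-1025} = \frac{1}{2} \left(- \frac{1096}{3}\right) - - \frac{8}{205} = - \frac{548}{3} + \frac{8}{205} = - \frac{112316}{615}$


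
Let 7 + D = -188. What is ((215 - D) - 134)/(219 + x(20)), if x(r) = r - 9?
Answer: 6/5 ≈ 1.2000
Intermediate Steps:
D = -195 (D = -7 - 188 = -195)
x(r) = -9 + r
((215 - D) - 134)/(219 + x(20)) = ((215 - 1*(-195)) - 134)/(219 + (-9 + 20)) = ((215 + 195) - 134)/(219 + 11) = (410 - 134)/230 = 276*(1/230) = 6/5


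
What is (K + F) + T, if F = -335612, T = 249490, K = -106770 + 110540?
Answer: -82352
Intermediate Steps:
K = 3770
(K + F) + T = (3770 - 335612) + 249490 = -331842 + 249490 = -82352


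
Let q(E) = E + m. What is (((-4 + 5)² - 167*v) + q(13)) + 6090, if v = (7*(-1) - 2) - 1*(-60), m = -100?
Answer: -2513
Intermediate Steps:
q(E) = -100 + E (q(E) = E - 100 = -100 + E)
v = 51 (v = (-7 - 2) + 60 = -9 + 60 = 51)
(((-4 + 5)² - 167*v) + q(13)) + 6090 = (((-4 + 5)² - 167*51) + (-100 + 13)) + 6090 = ((1² - 8517) - 87) + 6090 = ((1 - 8517) - 87) + 6090 = (-8516 - 87) + 6090 = -8603 + 6090 = -2513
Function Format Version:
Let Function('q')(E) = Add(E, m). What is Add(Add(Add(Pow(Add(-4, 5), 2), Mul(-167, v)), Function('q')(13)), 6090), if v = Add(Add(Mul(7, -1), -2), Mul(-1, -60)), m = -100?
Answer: -2513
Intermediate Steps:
Function('q')(E) = Add(-100, E) (Function('q')(E) = Add(E, -100) = Add(-100, E))
v = 51 (v = Add(Add(-7, -2), 60) = Add(-9, 60) = 51)
Add(Add(Add(Pow(Add(-4, 5), 2), Mul(-167, v)), Function('q')(13)), 6090) = Add(Add(Add(Pow(Add(-4, 5), 2), Mul(-167, 51)), Add(-100, 13)), 6090) = Add(Add(Add(Pow(1, 2), -8517), -87), 6090) = Add(Add(Add(1, -8517), -87), 6090) = Add(Add(-8516, -87), 6090) = Add(-8603, 6090) = -2513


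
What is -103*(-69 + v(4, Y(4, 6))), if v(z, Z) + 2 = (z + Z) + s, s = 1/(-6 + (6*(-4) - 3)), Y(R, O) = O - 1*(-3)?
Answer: 197245/33 ≈ 5977.1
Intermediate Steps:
Y(R, O) = 3 + O (Y(R, O) = O + 3 = 3 + O)
s = -1/33 (s = 1/(-6 + (-24 - 3)) = 1/(-6 - 27) = 1/(-33) = -1/33 ≈ -0.030303)
v(z, Z) = -67/33 + Z + z (v(z, Z) = -2 + ((z + Z) - 1/33) = -2 + ((Z + z) - 1/33) = -2 + (-1/33 + Z + z) = -67/33 + Z + z)
-103*(-69 + v(4, Y(4, 6))) = -103*(-69 + (-67/33 + (3 + 6) + 4)) = -103*(-69 + (-67/33 + 9 + 4)) = -103*(-69 + 362/33) = -103*(-1915/33) = 197245/33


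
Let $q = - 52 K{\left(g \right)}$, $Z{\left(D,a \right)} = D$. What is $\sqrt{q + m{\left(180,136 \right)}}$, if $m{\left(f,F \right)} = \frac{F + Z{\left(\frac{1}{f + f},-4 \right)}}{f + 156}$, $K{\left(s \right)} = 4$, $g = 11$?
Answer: $\frac{i \sqrt{5273250990}}{5040} \approx 14.408 i$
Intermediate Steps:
$q = -208$ ($q = \left(-52\right) 4 = -208$)
$m{\left(f,F \right)} = \frac{F + \frac{1}{2 f}}{156 + f}$ ($m{\left(f,F \right)} = \frac{F + \frac{1}{f + f}}{f + 156} = \frac{F + \frac{1}{2 f}}{156 + f}$)
$\sqrt{q + m{\left(180,136 \right)}} = \sqrt{-208 + \frac{\frac{1}{2} + 136 \cdot 180}{180 \left(156 + 180\right)}} = \sqrt{-208 + \frac{\frac{1}{2} + 24480}{180 \cdot 336}} = \sqrt{-208 + \frac{1}{180} \cdot \frac{1}{336} \cdot \frac{48961}{2}} = \sqrt{-208 + \frac{48961}{120960}} = \sqrt{- \frac{25110719}{120960}} = \frac{i \sqrt{5273250990}}{5040}$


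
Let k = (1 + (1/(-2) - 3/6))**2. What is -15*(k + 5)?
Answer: -75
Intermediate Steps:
k = 0 (k = (1 + (1*(-1/2) - 3*1/6))**2 = (1 + (-1/2 - 1/2))**2 = (1 - 1)**2 = 0**2 = 0)
-15*(k + 5) = -15*(0 + 5) = -15*5 = -75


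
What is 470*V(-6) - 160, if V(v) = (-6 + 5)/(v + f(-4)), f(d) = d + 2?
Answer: -405/4 ≈ -101.25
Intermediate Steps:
f(d) = 2 + d
V(v) = -1/(-2 + v) (V(v) = (-6 + 5)/(v + (2 - 4)) = -1/(v - 2) = -1/(-2 + v))
470*V(-6) - 160 = 470*(-1/(-2 - 6)) - 160 = 470*(-1/(-8)) - 160 = 470*(-1*(-⅛)) - 160 = 470*(⅛) - 160 = 235/4 - 160 = -405/4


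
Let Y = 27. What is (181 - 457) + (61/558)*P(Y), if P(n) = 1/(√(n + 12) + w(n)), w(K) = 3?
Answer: -1540141/5580 + 61*√39/16740 ≈ -275.99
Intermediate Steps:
P(n) = 1/(3 + √(12 + n)) (P(n) = 1/(√(n + 12) + 3) = 1/(√(12 + n) + 3) = 1/(3 + √(12 + n)))
(181 - 457) + (61/558)*P(Y) = (181 - 457) + (61/558)/(3 + √(12 + 27)) = -276 + (61*(1/558))/(3 + √39) = -276 + 61/(558*(3 + √39))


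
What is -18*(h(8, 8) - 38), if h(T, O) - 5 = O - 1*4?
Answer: 522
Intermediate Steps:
h(T, O) = 1 + O (h(T, O) = 5 + (O - 1*4) = 5 + (O - 4) = 5 + (-4 + O) = 1 + O)
-18*(h(8, 8) - 38) = -18*((1 + 8) - 38) = -18*(9 - 38) = -18*(-29) = 522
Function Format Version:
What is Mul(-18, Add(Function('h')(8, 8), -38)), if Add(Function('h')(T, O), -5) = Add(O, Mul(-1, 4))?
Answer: 522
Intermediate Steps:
Function('h')(T, O) = Add(1, O) (Function('h')(T, O) = Add(5, Add(O, Mul(-1, 4))) = Add(5, Add(O, -4)) = Add(5, Add(-4, O)) = Add(1, O))
Mul(-18, Add(Function('h')(8, 8), -38)) = Mul(-18, Add(Add(1, 8), -38)) = Mul(-18, Add(9, -38)) = Mul(-18, -29) = 522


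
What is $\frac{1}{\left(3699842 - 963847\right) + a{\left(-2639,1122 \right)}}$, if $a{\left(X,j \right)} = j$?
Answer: $\frac{1}{2737117} \approx 3.6535 \cdot 10^{-7}$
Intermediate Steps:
$\frac{1}{\left(3699842 - 963847\right) + a{\left(-2639,1122 \right)}} = \frac{1}{\left(3699842 - 963847\right) + 1122} = \frac{1}{2735995 + 1122} = \frac{1}{2737117}$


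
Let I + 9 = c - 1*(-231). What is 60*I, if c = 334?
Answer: 33360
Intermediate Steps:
I = 556 (I = -9 + (334 - 1*(-231)) = -9 + (334 + 231) = -9 + 565 = 556)
60*I = 60*556 = 33360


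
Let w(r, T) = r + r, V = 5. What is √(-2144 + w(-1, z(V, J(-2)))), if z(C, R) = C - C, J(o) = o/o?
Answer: I*√2146 ≈ 46.325*I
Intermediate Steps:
J(o) = 1
z(C, R) = 0
w(r, T) = 2*r
√(-2144 + w(-1, z(V, J(-2)))) = √(-2144 + 2*(-1)) = √(-2144 - 2) = √(-2146) = I*√2146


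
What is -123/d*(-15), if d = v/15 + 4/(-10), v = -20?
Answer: -27675/26 ≈ -1064.4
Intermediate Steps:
d = -26/15 (d = -20/15 + 4/(-10) = -20*1/15 + 4*(-1/10) = -4/3 - 2/5 = -26/15 ≈ -1.7333)
-123/d*(-15) = -123/(-26/15)*(-15) = -123*(-15)/26*(-15) = -3*(-615/26)*(-15) = (1845/26)*(-15) = -27675/26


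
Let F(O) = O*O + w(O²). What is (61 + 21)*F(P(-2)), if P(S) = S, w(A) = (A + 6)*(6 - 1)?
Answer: 4428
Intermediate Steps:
w(A) = 30 + 5*A (w(A) = (6 + A)*5 = 30 + 5*A)
F(O) = 30 + 6*O² (F(O) = O*O + (30 + 5*O²) = O² + (30 + 5*O²) = 30 + 6*O²)
(61 + 21)*F(P(-2)) = (61 + 21)*(30 + 6*(-2)²) = 82*(30 + 6*4) = 82*(30 + 24) = 82*54 = 4428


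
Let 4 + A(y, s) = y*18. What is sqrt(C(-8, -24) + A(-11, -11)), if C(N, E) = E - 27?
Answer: I*sqrt(253) ≈ 15.906*I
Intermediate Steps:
A(y, s) = -4 + 18*y (A(y, s) = -4 + y*18 = -4 + 18*y)
C(N, E) = -27 + E
sqrt(C(-8, -24) + A(-11, -11)) = sqrt((-27 - 24) + (-4 + 18*(-11))) = sqrt(-51 + (-4 - 198)) = sqrt(-51 - 202) = sqrt(-253) = I*sqrt(253)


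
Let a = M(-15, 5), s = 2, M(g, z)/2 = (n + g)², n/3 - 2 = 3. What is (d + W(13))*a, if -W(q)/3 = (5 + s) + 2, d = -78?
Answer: 0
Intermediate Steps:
n = 15 (n = 6 + 3*3 = 6 + 9 = 15)
M(g, z) = 2*(15 + g)²
a = 0 (a = 2*(15 - 15)² = 2*0² = 2*0 = 0)
W(q) = -27 (W(q) = -3*((5 + 2) + 2) = -3*(7 + 2) = -3*9 = -27)
(d + W(13))*a = (-78 - 27)*0 = -105*0 = 0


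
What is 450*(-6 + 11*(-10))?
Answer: -52200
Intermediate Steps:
450*(-6 + 11*(-10)) = 450*(-6 - 110) = 450*(-116) = -52200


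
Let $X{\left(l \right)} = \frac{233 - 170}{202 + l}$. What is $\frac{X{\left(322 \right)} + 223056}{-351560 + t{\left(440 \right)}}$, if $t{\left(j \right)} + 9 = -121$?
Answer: $- \frac{2050551}{3233080} \approx -0.63424$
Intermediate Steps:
$t{\left(j \right)} = -130$ ($t{\left(j \right)} = -9 - 121 = -130$)
$X{\left(l \right)} = \frac{63}{202 + l}$
$\frac{X{\left(322 \right)} + 223056}{-351560 + t{\left(440 \right)}} = \frac{\frac{63}{202 + 322} + 223056}{-351560 - 130} = \frac{\frac{63}{524} + 223056}{-351690} = \left(63 \cdot \frac{1}{524} + 223056\right) \left(- \frac{1}{351690}\right) = \left(\frac{63}{524} + 223056\right) \left(- \frac{1}{351690}\right) = \frac{116881407}{524} \left(- \frac{1}{351690}\right) = - \frac{2050551}{3233080}$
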